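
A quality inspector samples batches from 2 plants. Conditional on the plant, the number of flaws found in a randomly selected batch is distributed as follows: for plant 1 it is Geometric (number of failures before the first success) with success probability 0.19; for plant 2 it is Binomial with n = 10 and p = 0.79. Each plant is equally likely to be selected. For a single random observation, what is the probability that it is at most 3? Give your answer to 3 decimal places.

0.285

Conditional on each plant, P(X ≤ 3): 1: 0.569533; 2: 0.00117827.
By total probability, P(X ≤ 3) = 0.5·0.569533 + 0.5·0.00117827 = 0.285356.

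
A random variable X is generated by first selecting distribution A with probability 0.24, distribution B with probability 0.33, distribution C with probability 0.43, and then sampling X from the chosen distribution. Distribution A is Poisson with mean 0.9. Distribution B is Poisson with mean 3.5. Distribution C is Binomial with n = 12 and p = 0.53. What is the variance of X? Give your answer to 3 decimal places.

7.429

Per component, A: μ=0.9, E[X²]=1.71; B: μ=3.5, E[X²]=15.75; C: μ=6.36, E[X²]=43.4388.
E[X] = 0.24·0.9 + 0.33·3.5 + 0.43·6.36 = 4.1058.
E[X²] = 0.24·1.71 + 0.33·15.75 + 0.43·43.4388 = 24.2866.
Var(X) = E[X²] − (E[X])² = 24.2866 − 16.8576 = 7.42899.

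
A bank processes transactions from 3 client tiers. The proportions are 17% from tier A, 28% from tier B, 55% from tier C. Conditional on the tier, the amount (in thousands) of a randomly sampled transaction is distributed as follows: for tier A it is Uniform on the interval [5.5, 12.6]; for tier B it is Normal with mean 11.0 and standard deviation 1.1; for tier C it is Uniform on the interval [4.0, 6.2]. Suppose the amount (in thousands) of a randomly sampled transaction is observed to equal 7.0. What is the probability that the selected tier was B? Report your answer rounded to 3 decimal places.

0.006

Likelihoods f(7.0 | ·): A: 0.140845; B: 0.000487696; C: 0.
Posterior ∝ prior × likelihood. Numerator for B: 0.28·0.000487696 = 0.000136555.
Normalizing constant: 0.17·0.140845 + 0.28·0.000487696 + 0.55·0 = 0.0240802.
P(B | observation) = 0.000136555 / 0.0240802 = 0.00567083.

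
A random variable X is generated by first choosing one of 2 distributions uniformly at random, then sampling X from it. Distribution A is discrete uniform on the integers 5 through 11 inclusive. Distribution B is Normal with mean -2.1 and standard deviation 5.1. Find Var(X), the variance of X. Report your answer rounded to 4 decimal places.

40.5075

Per component, A: μ=8, E[X²]=68; B: μ=-2.1, E[X²]=30.42.
E[X] = 0.5·8 + 0.5·-2.1 = 2.95.
E[X²] = 0.5·68 + 0.5·30.42 = 49.21.
Var(X) = E[X²] − (E[X])² = 49.21 − 8.7025 = 40.5075.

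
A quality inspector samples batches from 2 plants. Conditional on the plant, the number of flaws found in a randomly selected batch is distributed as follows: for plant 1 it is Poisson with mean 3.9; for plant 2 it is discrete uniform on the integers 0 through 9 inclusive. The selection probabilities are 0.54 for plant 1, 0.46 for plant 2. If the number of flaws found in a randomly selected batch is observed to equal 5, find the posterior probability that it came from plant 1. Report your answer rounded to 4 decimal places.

Likelihoods P(X=5 | ·): 1: 0.152193; 2: 0.1.
Posterior ∝ prior × likelihood. Numerator for 1: 0.54·0.152193 = 0.082184.
Normalizing constant: 0.54·0.152193 + 0.46·0.1 = 0.128184.
P(1 | observation) = 0.082184 / 0.128184 = 0.641141.

0.6411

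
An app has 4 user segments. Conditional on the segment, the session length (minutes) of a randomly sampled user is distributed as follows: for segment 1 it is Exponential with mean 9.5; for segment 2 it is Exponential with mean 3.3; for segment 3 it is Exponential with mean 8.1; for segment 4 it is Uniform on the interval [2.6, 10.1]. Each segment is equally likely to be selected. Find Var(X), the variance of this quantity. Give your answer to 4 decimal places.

Per component, 1: μ=9.5, E[X²]=180.5; 2: μ=3.3, E[X²]=21.78; 3: μ=8.1, E[X²]=131.22; 4: μ=6.35, E[X²]=45.01.
E[X] = 0.25·9.5 + 0.25·3.3 + 0.25·8.1 + 0.25·6.35 = 6.8125.
E[X²] = 0.25·180.5 + 0.25·21.78 + 0.25·131.22 + 0.25·45.01 = 94.6275.
Var(X) = E[X²] − (E[X])² = 94.6275 − 46.4102 = 48.2173.

48.2173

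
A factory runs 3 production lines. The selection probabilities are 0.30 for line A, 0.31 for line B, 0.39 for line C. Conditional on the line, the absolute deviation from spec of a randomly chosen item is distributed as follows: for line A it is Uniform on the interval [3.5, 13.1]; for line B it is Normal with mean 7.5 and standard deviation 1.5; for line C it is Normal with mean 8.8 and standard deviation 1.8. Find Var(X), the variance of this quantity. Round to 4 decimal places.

4.5582

Per component, A: μ=8.3, E[X²]=76.57; B: μ=7.5, E[X²]=58.5; C: μ=8.8, E[X²]=80.68.
E[X] = 0.3·8.3 + 0.31·7.5 + 0.39·8.8 = 8.247.
E[X²] = 0.3·76.57 + 0.31·58.5 + 0.39·80.68 = 72.5712.
Var(X) = E[X²] − (E[X])² = 72.5712 − 68.013 = 4.55819.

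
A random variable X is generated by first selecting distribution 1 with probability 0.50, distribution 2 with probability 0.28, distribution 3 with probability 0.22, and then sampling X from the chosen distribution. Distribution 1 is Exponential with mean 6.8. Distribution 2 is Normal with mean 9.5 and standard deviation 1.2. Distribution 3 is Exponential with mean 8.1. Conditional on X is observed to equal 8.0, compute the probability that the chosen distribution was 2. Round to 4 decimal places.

0.5652

Likelihoods f(8.0 | ·): 1: 0.0453478; 2: 0.152208; 3: 0.0459814.
Posterior ∝ prior × likelihood. Numerator for 2: 0.28·0.152208 = 0.0426181.
Normalizing constant: 0.5·0.0453478 + 0.28·0.152208 + 0.22·0.0459814 = 0.0754079.
P(2 | observation) = 0.0426181 / 0.0754079 = 0.565168.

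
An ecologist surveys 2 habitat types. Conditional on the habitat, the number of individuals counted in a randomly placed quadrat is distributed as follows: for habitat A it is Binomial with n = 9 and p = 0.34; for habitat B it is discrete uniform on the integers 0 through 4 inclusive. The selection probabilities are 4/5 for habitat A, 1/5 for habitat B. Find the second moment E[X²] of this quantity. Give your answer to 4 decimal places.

For each component E[X²] = Var + (mean)², giving A: 11.3832; B: 6.
Overall E[X²] = 0.8·11.3832 + 0.2·6 = 10.3066.

10.3066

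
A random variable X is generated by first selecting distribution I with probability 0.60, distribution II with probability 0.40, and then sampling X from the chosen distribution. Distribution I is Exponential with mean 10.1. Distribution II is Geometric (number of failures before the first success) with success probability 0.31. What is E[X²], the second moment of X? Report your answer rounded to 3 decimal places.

127.266

For each component E[X²] = Var + (mean)², giving I: 204.02; II: 12.1342.
Overall E[X²] = 0.6·204.02 + 0.4·12.1342 = 127.266.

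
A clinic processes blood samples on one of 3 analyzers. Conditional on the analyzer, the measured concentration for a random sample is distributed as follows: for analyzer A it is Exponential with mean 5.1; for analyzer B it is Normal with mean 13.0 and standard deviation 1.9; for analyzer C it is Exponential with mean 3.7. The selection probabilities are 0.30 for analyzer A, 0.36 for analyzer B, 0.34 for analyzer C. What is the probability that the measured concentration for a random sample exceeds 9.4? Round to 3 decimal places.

0.424

Conditional on each analyzer, P(X > 9.4): A: 0.15832; B: 0.970936; C: 0.0788238.
By total probability, P(X > 9.4) = 0.3·0.15832 + 0.36·0.970936 + 0.34·0.0788238 = 0.423833.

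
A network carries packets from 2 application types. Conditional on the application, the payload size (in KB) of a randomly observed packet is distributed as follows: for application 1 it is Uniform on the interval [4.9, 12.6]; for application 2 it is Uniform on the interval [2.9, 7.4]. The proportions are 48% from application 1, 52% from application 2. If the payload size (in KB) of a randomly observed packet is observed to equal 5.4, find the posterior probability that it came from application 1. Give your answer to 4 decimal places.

0.3504

Likelihoods f(5.4 | ·): 1: 0.12987; 2: 0.222222.
Posterior ∝ prior × likelihood. Numerator for 1: 0.48·0.12987 = 0.0623377.
Normalizing constant: 0.48·0.12987 + 0.52·0.222222 = 0.177893.
P(1 | observation) = 0.0623377 / 0.177893 = 0.350422.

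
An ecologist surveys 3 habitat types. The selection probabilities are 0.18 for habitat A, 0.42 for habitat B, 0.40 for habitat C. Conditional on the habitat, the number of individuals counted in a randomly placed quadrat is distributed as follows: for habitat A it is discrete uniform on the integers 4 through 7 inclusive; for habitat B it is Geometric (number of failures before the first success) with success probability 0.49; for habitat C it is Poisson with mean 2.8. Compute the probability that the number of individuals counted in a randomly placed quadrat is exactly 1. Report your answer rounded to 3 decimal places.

Conditional on each habitat, P(X = 1): A: 0; B: 0.2499; C: 0.170268.
By total probability, P(X = 1) = 0.18·0 + 0.42·0.2499 + 0.4·0.170268 = 0.173065.

0.173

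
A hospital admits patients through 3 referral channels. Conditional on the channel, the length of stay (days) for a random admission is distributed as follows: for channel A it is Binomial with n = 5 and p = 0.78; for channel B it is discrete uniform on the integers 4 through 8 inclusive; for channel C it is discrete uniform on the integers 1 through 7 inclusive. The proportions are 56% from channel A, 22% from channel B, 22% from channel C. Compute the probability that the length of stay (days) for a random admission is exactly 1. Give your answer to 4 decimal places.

Conditional on each channel, P(X = 1): A: 0.00913598; B: 0; C: 0.142857.
By total probability, P(X = 1) = 0.56·0.00913598 + 0.22·0 + 0.22·0.142857 = 0.0365447.

0.0365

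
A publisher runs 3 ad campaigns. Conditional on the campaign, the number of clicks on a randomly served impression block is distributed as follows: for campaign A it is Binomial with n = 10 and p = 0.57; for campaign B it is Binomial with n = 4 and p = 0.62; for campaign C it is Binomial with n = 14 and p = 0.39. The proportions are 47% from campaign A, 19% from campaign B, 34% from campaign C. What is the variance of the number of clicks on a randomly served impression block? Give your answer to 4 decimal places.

3.9722

Per component, A: μ=5.7, E[X²]=34.941; B: μ=2.48, E[X²]=7.0928; C: μ=5.46, E[X²]=33.1422.
E[X] = 0.47·5.7 + 0.19·2.48 + 0.34·5.46 = 5.0066.
E[X²] = 0.47·34.941 + 0.19·7.0928 + 0.34·33.1422 = 29.0382.
Var(X) = E[X²] − (E[X])² = 29.0382 − 25.066 = 3.97221.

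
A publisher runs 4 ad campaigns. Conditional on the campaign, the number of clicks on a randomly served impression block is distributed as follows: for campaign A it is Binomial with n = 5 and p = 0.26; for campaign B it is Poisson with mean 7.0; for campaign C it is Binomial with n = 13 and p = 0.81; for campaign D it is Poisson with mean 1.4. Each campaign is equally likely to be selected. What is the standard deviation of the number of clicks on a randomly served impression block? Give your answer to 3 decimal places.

4.260

Per component, A: μ=1.3, E[X²]=2.652; B: μ=7, E[X²]=56; C: μ=10.53, E[X²]=112.882; D: μ=1.4, E[X²]=3.36.
E[X] = 0.25·1.3 + 0.25·7 + 0.25·10.53 + 0.25·1.4 = 5.0575.
E[X²] = 0.25·2.652 + 0.25·56 + 0.25·112.882 + 0.25·3.36 = 43.7234.
Var(X) = E[X²] − (E[X])² = 43.7234 − 25.5783 = 18.1451.
SD(X) = √18.1451 = 4.25971.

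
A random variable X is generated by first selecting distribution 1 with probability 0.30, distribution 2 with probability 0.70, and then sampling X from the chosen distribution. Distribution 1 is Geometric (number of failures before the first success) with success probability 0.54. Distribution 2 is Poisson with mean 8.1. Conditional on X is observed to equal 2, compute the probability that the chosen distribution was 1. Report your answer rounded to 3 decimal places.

0.831

Likelihoods P(X=2 | ·): 1: 0.114264; 2: 0.0099576.
Posterior ∝ prior × likelihood. Numerator for 1: 0.3·0.114264 = 0.0342792.
Normalizing constant: 0.3·0.114264 + 0.7·0.0099576 = 0.0412495.
P(1 | observation) = 0.0342792 / 0.0412495 = 0.831021.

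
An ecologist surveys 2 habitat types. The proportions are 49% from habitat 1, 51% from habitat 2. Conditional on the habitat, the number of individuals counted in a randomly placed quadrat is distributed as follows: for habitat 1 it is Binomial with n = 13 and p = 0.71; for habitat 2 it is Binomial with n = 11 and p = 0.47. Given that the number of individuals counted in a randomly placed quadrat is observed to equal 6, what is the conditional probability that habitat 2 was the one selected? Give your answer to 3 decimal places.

Likelihoods P(X=6 | ·): 1: 0.0379187; 2: 0.208261.
Posterior ∝ prior × likelihood. Numerator for 2: 0.51·0.208261 = 0.106213.
Normalizing constant: 0.49·0.0379187 + 0.51·0.208261 = 0.124793.
P(2 | observation) = 0.106213 / 0.124793 = 0.851113.

0.851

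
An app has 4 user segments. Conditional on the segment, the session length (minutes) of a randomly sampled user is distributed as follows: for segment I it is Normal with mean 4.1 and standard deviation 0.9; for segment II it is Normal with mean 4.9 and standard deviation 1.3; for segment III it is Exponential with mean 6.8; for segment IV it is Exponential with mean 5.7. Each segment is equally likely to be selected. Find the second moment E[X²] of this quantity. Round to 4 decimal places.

50.1950

For each component E[X²] = Var + (mean)², giving I: 17.62; II: 25.7; III: 92.48; IV: 64.98.
Overall E[X²] = 0.25·17.62 + 0.25·25.7 + 0.25·92.48 + 0.25·64.98 = 50.195.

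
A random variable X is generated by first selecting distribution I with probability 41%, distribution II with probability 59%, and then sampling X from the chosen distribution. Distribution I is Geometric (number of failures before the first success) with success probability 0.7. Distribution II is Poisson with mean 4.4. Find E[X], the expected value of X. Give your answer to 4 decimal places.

Component means — I: 0.428571; II: 4.4.
E[X] = 0.41·0.428571 + 0.59·4.4 = 2.77171.

2.7717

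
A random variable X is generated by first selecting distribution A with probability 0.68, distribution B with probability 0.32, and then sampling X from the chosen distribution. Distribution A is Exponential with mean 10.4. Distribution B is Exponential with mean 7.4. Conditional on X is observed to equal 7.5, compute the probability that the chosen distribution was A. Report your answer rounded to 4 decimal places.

Likelihoods f(7.5 | ·): A: 0.0467491; B: 0.0490462.
Posterior ∝ prior × likelihood. Numerator for A: 0.68·0.0467491 = 0.0317894.
Normalizing constant: 0.68·0.0467491 + 0.32·0.0490462 = 0.0474842.
P(A | observation) = 0.0317894 / 0.0474842 = 0.669474.

0.6695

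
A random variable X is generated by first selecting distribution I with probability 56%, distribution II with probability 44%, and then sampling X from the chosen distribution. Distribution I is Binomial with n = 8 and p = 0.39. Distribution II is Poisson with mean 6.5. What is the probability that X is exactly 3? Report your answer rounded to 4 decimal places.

0.1874

Conditional on each component, P(X = 3): I: 0.280563; II: 0.0688137.
By total probability, P(X = 3) = 0.56·0.280563 + 0.44·0.0688137 = 0.187394.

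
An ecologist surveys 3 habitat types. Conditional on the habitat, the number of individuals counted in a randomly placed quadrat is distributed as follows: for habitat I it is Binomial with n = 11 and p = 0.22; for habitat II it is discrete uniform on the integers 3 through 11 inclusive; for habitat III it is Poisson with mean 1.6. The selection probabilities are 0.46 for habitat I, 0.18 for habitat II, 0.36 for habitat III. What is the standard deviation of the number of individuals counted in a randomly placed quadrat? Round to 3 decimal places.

2.526

Per component, I: μ=2.42, E[X²]=7.744; II: μ=7, E[X²]=55.6667; III: μ=1.6, E[X²]=4.16.
E[X] = 0.46·2.42 + 0.18·7 + 0.36·1.6 = 2.9492.
E[X²] = 0.46·7.744 + 0.18·55.6667 + 0.36·4.16 = 15.0798.
Var(X) = E[X²] − (E[X])² = 15.0798 − 8.69778 = 6.38206.
SD(X) = √6.38206 = 2.52627.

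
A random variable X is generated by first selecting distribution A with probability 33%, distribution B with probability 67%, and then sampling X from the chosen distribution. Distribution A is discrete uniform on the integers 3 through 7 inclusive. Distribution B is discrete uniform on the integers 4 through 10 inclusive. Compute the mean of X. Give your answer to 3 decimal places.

Component means — A: 5; B: 7.
E[X] = 0.33·5 + 0.67·7 = 6.34.

6.340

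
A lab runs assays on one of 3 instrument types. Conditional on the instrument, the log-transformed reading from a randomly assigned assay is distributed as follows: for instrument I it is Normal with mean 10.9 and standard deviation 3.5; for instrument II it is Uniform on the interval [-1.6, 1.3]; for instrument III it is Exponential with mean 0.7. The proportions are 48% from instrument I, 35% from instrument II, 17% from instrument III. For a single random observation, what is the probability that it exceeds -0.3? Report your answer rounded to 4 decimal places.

0.8428

Conditional on each instrument, P(X > -0.3): I: 0.999313; II: 0.551724; III: 1.
By total probability, P(X > -0.3) = 0.48·0.999313 + 0.35·0.551724 + 0.17·1 = 0.842774.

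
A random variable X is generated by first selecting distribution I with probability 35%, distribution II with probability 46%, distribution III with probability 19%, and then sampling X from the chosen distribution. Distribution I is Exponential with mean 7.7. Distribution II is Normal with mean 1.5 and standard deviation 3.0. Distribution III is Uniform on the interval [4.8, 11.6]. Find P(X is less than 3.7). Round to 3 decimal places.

Conditional on each component, P(X < 3.7): I: 0.381538; II: 0.768322; III: 0.
By total probability, P(X < 3.7) = 0.35·0.381538 + 0.46·0.768322 + 0.19·0 = 0.486967.

0.487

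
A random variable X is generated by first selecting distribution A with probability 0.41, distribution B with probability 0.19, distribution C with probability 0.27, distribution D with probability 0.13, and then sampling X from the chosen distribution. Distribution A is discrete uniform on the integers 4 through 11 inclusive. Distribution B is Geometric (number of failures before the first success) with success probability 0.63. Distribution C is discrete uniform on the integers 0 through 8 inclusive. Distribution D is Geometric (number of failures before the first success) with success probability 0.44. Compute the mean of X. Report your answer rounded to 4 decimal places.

Component means — A: 7.5; B: 0.587302; C: 4; D: 1.27273.
E[X] = 0.41·7.5 + 0.19·0.587302 + 0.27·4 + 0.13·1.27273 = 4.43204.

4.4320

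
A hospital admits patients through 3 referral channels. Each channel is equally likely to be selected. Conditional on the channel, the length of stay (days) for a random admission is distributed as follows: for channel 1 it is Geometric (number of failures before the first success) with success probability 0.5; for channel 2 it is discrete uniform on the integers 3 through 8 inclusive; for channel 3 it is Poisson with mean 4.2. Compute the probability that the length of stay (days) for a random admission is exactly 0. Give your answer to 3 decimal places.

0.172

Conditional on each channel, P(X = 0): 1: 0.5; 2: 0; 3: 0.0149956.
By total probability, P(X = 0) = 0.333333·0.5 + 0.333333·0 + 0.333333·0.0149956 = 0.171665.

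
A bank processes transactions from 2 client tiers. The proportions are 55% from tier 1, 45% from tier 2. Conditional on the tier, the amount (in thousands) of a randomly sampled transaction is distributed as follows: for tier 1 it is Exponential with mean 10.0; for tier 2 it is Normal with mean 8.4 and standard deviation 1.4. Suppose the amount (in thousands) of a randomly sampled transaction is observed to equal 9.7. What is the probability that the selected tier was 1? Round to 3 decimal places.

0.200

Likelihoods f(9.7 | ·): 1: 0.0379083; 2: 0.18516.
Posterior ∝ prior × likelihood. Numerator for 1: 0.55·0.0379083 = 0.0208496.
Normalizing constant: 0.55·0.0379083 + 0.45·0.18516 = 0.104172.
P(1 | observation) = 0.0208496 / 0.104172 = 0.200146.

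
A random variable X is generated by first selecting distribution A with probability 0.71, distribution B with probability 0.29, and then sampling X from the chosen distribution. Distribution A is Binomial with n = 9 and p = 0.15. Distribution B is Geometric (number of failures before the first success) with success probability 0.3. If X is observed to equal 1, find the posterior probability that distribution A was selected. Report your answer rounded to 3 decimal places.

Likelihoods P(X=1 | ·): A: 0.367862; B: 0.21.
Posterior ∝ prior × likelihood. Numerator for A: 0.71·0.367862 = 0.261182.
Normalizing constant: 0.71·0.367862 + 0.29·0.21 = 0.322082.
P(A | observation) = 0.261182 / 0.322082 = 0.810918.

0.811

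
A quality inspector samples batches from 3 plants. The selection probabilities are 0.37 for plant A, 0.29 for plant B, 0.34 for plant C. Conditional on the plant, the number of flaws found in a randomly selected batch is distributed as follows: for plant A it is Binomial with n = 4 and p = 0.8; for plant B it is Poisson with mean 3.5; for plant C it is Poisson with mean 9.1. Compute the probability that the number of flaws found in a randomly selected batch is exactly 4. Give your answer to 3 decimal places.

Conditional on each plant, P(X = 4): A: 0.4096; B: 0.188812; C: 0.0319062.
By total probability, P(X = 4) = 0.37·0.4096 + 0.29·0.188812 + 0.34·0.0319062 = 0.217156.

0.217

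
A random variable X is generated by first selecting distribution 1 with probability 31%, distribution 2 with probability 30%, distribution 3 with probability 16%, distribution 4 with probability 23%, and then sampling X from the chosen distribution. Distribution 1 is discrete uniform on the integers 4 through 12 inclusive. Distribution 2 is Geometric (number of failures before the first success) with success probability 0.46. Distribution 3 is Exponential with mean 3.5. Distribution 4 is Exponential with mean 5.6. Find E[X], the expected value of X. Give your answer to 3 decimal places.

4.680

Component means — 1: 8; 2: 1.17391; 3: 3.5; 4: 5.6.
E[X] = 0.31·8 + 0.3·1.17391 + 0.16·3.5 + 0.23·5.6 = 4.68017.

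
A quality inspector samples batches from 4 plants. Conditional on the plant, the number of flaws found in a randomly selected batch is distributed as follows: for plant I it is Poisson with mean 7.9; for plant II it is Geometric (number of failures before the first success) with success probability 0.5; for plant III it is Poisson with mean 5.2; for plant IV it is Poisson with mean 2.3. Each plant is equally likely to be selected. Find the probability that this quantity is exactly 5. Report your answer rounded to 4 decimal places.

0.0848

Conditional on each plant, P(X = 5): I: 0.0950666; II: 0.015625; III: 0.174785; IV: 0.053775.
By total probability, P(X = 5) = 0.25·0.0950666 + 0.25·0.015625 + 0.25·0.174785 + 0.25·0.053775 = 0.0848129.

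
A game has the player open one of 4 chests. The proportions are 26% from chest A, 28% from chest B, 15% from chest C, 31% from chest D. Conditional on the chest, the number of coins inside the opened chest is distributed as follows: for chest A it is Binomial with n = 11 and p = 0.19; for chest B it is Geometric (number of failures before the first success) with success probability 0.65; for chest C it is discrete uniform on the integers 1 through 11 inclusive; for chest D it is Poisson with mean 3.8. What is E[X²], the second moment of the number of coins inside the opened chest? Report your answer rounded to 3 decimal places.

For each component E[X²] = Var + (mean)², giving A: 6.061; B: 1.11834; C: 46; D: 18.24.
Overall E[X²] = 0.26·6.061 + 0.28·1.11834 + 0.15·46 + 0.31·18.24 = 14.4434.

14.443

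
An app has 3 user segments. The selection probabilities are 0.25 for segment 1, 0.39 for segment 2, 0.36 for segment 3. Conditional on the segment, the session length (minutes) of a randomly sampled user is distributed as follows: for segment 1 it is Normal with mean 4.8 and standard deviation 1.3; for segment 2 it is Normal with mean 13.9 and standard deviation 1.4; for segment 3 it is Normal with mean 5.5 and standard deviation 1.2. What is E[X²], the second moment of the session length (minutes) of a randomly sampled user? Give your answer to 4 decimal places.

93.7072

For each component E[X²] = Var + (mean)², giving 1: 24.73; 2: 195.17; 3: 31.69.
Overall E[X²] = 0.25·24.73 + 0.39·195.17 + 0.36·31.69 = 93.7072.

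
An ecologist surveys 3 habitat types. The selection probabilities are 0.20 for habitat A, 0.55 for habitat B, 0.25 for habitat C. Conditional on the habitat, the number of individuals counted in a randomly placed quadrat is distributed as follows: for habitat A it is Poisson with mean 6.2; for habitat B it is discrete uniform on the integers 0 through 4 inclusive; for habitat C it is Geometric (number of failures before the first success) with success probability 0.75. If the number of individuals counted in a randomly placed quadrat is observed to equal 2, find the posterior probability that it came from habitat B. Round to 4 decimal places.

0.8493

Likelihoods P(X=2 | ·): A: 0.0390057; B: 0.2; C: 0.046875.
Posterior ∝ prior × likelihood. Numerator for B: 0.55·0.2 = 0.11.
Normalizing constant: 0.2·0.0390057 + 0.55·0.2 + 0.25·0.046875 = 0.12952.
P(B | observation) = 0.11 / 0.12952 = 0.84929.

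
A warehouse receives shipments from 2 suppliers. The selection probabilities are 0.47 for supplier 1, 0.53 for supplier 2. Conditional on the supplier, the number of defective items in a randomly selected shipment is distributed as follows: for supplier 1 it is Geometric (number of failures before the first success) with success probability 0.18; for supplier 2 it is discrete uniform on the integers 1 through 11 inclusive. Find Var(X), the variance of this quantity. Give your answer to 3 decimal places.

17.715

Per component, 1: μ=4.55556, E[X²]=46.0617; 2: μ=6, E[X²]=46.
E[X] = 0.47·4.55556 + 0.53·6 = 5.32111.
E[X²] = 0.47·46.0617 + 0.53·46 = 46.029.
Var(X) = E[X²] − (E[X])² = 46.029 − 28.3142 = 17.7148.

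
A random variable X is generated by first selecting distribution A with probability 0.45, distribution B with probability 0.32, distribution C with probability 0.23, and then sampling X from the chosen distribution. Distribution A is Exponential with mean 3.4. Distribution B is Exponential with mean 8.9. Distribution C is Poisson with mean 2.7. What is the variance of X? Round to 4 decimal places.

38.4061

Per component, A: μ=3.4, E[X²]=23.12; B: μ=8.9, E[X²]=158.42; C: μ=2.7, E[X²]=9.99.
E[X] = 0.45·3.4 + 0.32·8.9 + 0.23·2.7 = 4.999.
E[X²] = 0.45·23.12 + 0.32·158.42 + 0.23·9.99 = 63.3961.
Var(X) = E[X²] − (E[X])² = 63.3961 − 24.99 = 38.4061.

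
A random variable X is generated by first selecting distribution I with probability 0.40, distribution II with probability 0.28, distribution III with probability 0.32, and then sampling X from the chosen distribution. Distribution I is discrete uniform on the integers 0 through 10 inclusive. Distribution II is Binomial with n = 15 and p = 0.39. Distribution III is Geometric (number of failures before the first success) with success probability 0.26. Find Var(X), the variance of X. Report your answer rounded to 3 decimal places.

Per component, I: μ=5, E[X²]=35; II: μ=5.85, E[X²]=37.791; III: μ=2.84615, E[X²]=19.0473.
E[X] = 0.4·5 + 0.28·5.85 + 0.32·2.84615 = 4.54877.
E[X²] = 0.4·35 + 0.28·37.791 + 0.32·19.0473 = 30.6766.
Var(X) = E[X²] − (E[X])² = 30.6766 − 20.6913 = 9.98533.

9.985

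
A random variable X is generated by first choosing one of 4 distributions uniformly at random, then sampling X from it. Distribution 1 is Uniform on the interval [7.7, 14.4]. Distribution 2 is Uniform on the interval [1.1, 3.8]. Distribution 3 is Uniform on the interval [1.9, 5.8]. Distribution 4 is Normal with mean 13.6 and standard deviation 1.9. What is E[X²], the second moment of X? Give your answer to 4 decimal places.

For each component E[X²] = Var + (mean)², giving 1: 125.843; 2: 6.61; 3: 16.09; 4: 188.57.
Overall E[X²] = 0.25·125.843 + 0.25·6.61 + 0.25·16.09 + 0.25·188.57 = 84.2783.

84.2783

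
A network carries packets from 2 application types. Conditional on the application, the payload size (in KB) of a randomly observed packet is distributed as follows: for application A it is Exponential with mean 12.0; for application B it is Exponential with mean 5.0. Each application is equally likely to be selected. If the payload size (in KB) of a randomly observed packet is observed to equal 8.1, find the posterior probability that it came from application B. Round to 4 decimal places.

Likelihoods f(8.1 | ·): A: 0.0424297; B: 0.0395797.
Posterior ∝ prior × likelihood. Numerator for B: 0.5·0.0395797 = 0.0197899.
Normalizing constant: 0.5·0.0424297 + 0.5·0.0395797 = 0.0410047.
P(B | observation) = 0.0197899 / 0.0410047 = 0.482624.

0.4826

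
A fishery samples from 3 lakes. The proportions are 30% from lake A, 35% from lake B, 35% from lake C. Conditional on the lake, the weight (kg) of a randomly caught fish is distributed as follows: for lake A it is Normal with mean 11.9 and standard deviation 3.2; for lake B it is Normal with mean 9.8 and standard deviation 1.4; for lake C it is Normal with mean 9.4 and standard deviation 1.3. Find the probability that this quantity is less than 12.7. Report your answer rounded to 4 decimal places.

0.8710

Conditional on each lake, P(X < 12.7): A: 0.598706; B: 0.980841; C: 0.994433.
By total probability, P(X < 12.7) = 0.3·0.598706 + 0.35·0.980841 + 0.35·0.994433 = 0.870958.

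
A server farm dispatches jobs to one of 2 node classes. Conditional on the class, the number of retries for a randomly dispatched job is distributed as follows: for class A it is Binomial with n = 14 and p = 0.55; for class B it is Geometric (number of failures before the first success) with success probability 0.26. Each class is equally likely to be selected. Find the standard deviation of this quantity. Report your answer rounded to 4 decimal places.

3.6188

Per component, A: μ=7.7, E[X²]=62.755; B: μ=2.84615, E[X²]=19.0473.
E[X] = 0.5·7.7 + 0.5·2.84615 = 5.27308.
E[X²] = 0.5·62.755 + 0.5·19.0473 = 40.9012.
Var(X) = E[X²] − (E[X])² = 40.9012 − 27.8053 = 13.0958.
SD(X) = √13.0958 = 3.61882.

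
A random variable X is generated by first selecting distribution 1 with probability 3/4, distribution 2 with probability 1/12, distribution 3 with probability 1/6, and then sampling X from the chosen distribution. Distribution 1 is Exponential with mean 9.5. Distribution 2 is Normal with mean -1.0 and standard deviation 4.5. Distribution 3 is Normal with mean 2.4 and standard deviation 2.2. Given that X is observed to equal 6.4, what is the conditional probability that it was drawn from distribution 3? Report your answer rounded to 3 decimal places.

0.121

Likelihoods f(6.4 | ·): 1: 0.053666; 2: 0.0229345; 3: 0.0347252.
Posterior ∝ prior × likelihood. Numerator for 3: 0.166667·0.0347252 = 0.00578754.
Normalizing constant: 0.75·0.053666 + 0.0833333·0.0229345 + 0.166667·0.0347252 = 0.0479482.
P(3 | observation) = 0.00578754 / 0.0479482 = 0.120704.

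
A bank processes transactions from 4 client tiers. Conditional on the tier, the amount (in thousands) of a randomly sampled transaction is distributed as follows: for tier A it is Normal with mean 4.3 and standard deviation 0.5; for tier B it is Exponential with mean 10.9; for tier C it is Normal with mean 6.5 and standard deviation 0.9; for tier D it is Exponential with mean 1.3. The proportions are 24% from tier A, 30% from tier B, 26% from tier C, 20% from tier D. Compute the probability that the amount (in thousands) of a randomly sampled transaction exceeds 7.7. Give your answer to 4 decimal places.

0.1723

Conditional on each tier, P(X > 7.7): A: 5.23093e-12; B: 0.493406; C: 0.0912112; D: 0.00267695.
By total probability, P(X > 7.7) = 0.24·5.23093e-12 + 0.3·0.493406 + 0.26·0.0912112 + 0.2·0.00267695 = 0.172272.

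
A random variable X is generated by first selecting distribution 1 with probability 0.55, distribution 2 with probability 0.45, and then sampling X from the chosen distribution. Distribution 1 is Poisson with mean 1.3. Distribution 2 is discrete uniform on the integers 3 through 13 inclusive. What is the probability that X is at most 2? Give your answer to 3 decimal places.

Conditional on each component, P(X ≤ 2): 1: 0.857112; 2: 0.
By total probability, P(X ≤ 2) = 0.55·0.857112 + 0.45·0 = 0.471412.

0.471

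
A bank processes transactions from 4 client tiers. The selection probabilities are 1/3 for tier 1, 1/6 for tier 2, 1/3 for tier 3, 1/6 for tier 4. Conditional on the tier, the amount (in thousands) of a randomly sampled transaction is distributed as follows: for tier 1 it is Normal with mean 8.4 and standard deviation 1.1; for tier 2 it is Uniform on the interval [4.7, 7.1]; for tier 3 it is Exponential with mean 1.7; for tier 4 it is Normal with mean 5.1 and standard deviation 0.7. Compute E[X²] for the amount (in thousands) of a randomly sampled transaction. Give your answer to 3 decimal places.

36.148

For each component E[X²] = Var + (mean)², giving 1: 71.77; 2: 35.29; 3: 5.78; 4: 26.5.
Overall E[X²] = 0.333333·71.77 + 0.166667·35.29 + 0.333333·5.78 + 0.166667·26.5 = 36.1483.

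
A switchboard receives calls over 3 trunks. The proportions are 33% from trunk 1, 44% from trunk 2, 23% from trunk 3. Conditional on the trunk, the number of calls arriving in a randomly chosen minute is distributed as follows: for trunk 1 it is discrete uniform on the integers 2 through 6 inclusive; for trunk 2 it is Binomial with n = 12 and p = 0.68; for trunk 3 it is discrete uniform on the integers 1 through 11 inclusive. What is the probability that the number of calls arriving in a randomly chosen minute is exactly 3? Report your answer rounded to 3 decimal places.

Conditional on each trunk, P(X = 3): 1: 0.2; 2: 0.00243388; 3: 0.0909091.
By total probability, P(X = 3) = 0.33·0.2 + 0.44·0.00243388 + 0.23·0.0909091 = 0.08798.

0.088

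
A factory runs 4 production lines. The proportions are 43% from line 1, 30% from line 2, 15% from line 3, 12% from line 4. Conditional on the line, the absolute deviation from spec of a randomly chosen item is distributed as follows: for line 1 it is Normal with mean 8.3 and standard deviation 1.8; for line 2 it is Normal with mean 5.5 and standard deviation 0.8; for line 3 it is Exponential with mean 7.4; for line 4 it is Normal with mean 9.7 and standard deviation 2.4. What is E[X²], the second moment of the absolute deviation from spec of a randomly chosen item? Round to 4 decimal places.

68.6929

For each component E[X²] = Var + (mean)², giving 1: 72.13; 2: 30.89; 3: 109.52; 4: 99.85.
Overall E[X²] = 0.43·72.13 + 0.3·30.89 + 0.15·109.52 + 0.12·99.85 = 68.6929.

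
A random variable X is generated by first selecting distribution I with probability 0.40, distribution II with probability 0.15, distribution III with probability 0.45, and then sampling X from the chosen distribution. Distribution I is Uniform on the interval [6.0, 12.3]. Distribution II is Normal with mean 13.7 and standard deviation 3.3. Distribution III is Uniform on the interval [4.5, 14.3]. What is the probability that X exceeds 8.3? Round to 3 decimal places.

Conditional on each component, P(X > 8.3): I: 0.634921; II: 0.949118; III: 0.612245.
By total probability, P(X > 8.3) = 0.4·0.634921 + 0.15·0.949118 + 0.45·0.612245 = 0.671846.

0.672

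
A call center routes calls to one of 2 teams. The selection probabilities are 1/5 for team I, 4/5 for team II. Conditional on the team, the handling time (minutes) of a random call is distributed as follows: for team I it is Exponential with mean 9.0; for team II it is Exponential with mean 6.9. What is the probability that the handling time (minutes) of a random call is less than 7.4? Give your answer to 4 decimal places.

Conditional on each team, P(X < 7.4): I: 0.560546; II: 0.657836.
By total probability, P(X < 7.4) = 0.2·0.560546 + 0.8·0.657836 = 0.638378.

0.6384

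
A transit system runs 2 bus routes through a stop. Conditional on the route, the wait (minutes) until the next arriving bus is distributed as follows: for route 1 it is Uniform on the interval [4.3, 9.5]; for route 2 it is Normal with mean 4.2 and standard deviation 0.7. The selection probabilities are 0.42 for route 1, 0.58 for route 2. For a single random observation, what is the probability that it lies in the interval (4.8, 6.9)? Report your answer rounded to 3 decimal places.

Conditional on each route, P(4.8 < X < 6.9): 1: 0.403846; 2: 0.195626.
By total probability, P(4.8 < X < 6.9) = 0.42·0.403846 + 0.58·0.195626 = 0.283078.

0.283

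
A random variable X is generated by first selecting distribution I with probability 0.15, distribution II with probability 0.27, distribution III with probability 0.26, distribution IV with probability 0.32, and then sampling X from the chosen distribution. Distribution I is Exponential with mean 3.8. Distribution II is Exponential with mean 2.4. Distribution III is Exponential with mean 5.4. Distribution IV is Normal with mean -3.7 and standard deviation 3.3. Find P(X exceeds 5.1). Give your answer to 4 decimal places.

0.1738

Conditional on each component, P(X > 5.1): I: 0.261295; II: 0.119433; III: 0.388896; IV: 0.00383038.
By total probability, P(X > 5.1) = 0.15·0.261295 + 0.27·0.119433 + 0.26·0.388896 + 0.32·0.00383038 = 0.17378.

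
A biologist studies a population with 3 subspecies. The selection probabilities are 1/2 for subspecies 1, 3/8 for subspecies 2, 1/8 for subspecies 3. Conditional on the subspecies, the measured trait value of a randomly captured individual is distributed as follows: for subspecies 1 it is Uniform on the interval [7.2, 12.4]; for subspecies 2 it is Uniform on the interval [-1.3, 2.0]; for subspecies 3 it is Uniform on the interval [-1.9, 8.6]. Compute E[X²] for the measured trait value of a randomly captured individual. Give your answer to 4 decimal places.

52.0842

For each component E[X²] = Var + (mean)², giving 1: 98.2933; 2: 1.03; 3: 20.41.
Overall E[X²] = 0.5·98.2933 + 0.375·1.03 + 0.125·20.41 = 52.0842.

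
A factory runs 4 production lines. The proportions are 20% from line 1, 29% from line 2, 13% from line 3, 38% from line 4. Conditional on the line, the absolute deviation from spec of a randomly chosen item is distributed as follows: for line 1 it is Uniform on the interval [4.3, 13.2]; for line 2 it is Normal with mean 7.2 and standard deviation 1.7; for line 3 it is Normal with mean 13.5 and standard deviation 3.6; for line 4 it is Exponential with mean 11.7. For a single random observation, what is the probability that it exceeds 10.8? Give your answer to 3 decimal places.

Conditional on each line, P(X > 10.8): 1: 0.269663; 2: 0.0171025; 3: 0.773373; 4: 0.397295.
By total probability, P(X > 10.8) = 0.2·0.269663 + 0.29·0.0171025 + 0.13·0.773373 + 0.38·0.397295 = 0.310403.

0.310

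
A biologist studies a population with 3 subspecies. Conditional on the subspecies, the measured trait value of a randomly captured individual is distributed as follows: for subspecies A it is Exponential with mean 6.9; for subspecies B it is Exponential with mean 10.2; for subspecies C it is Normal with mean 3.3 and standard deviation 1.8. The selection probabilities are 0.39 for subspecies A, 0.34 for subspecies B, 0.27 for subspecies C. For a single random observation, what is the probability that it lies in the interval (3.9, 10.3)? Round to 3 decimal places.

Conditional on each subspecies, P(3.9 < X < 10.3): A: 0.343484; B: 0.317964; C: 0.369391.
By total probability, P(3.9 < X < 10.3) = 0.39·0.343484 + 0.34·0.317964 + 0.27·0.369391 = 0.341802.

0.342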